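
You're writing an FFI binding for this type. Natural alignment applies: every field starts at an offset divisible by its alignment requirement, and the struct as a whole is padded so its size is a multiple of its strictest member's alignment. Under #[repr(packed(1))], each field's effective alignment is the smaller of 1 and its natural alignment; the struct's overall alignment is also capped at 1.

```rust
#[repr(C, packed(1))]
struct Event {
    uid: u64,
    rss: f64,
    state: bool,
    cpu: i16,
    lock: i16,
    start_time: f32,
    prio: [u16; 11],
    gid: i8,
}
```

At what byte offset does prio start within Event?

@0: uid [8B, align 1] → 8
@8: rss [8B, align 1] → 16
@16: state [1B, align 1] → 17
@17: cpu [2B, align 1] → 19
@19: lock [2B, align 1] → 21
@21: start_time [4B, align 1] → 25
@25: prio [22B, align 1] → 47

25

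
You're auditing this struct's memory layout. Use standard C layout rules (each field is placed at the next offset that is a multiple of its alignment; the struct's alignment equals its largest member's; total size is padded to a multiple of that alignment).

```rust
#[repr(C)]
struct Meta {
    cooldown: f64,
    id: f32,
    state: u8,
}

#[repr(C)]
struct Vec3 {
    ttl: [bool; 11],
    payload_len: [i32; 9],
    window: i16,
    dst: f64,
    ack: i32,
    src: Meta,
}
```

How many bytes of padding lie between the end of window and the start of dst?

Meta: cooldown at 0 (size 8, align 8) → ends 8; id at 8 (size 4, align 4) → ends 12; state at 12 (size 1, align 1) → ends 13; tail pad 3 to reach multiple of 8; total 16 bytes, alignment 8
ttl at 0 (size 11, align 1) → ends 11
pad 1 to align 4 for payload_len
payload_len at 12 (size 36, align 4) → ends 48
window at 48 (size 2, align 2) → ends 50
pad 6 to align 8 for dst
dst at 56 (size 8, align 8) → ends 64

6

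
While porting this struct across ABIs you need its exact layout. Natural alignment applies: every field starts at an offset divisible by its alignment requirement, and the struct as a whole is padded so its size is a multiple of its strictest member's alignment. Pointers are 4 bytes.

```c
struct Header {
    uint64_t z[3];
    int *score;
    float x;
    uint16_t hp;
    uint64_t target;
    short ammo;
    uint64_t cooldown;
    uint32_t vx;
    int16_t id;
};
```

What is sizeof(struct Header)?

72 bytes

z at 0 (size 24, align 8) → ends 24
score at 24 (size 4, align 4) → ends 28
x at 28 (size 4, align 4) → ends 32
hp at 32 (size 2, align 2) → ends 34
pad 6 to align 8 for target
target at 40 (size 8, align 8) → ends 48
ammo at 48 (size 2, align 2) → ends 50
pad 6 to align 8 for cooldown
cooldown at 56 (size 8, align 8) → ends 64
vx at 64 (size 4, align 4) → ends 68
id at 68 (size 2, align 2) → ends 70
tail pad 2 to reach multiple of 8
total 72 bytes, alignment 8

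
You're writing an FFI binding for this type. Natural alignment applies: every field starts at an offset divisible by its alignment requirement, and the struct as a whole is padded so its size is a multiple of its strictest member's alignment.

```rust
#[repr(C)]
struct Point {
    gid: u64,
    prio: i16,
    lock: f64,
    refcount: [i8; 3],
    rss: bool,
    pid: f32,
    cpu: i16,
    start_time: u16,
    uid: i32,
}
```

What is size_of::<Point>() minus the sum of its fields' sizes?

6

gid at 0 (size 8, align 8) → ends 8
prio at 8 (size 2, align 2) → ends 10
pad 6 to align 8 for lock
lock at 16 (size 8, align 8) → ends 24
refcount at 24 (size 3, align 1) → ends 27
rss at 27 (size 1, align 1) → ends 28
pid at 28 (size 4, align 4) → ends 32
cpu at 32 (size 2, align 2) → ends 34
start_time at 34 (size 2, align 2) → ends 36
uid at 36 (size 4, align 4) → ends 40
total 40 bytes, alignment 8
data bytes 34, size 40 → padding 6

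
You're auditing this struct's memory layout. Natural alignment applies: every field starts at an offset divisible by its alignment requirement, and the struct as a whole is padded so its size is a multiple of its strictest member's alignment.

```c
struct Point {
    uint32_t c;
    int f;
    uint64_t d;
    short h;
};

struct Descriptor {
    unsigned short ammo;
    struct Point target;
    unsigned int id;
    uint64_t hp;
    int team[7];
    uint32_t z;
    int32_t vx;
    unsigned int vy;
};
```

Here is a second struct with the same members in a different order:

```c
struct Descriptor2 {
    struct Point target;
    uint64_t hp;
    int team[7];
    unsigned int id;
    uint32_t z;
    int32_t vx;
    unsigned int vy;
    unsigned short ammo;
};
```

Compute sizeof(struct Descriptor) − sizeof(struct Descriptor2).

Point: @0: c [4B, align 4] → 4; @4: f [4B, align 4] → 8; @8: d [8B, align 8] → 16; @16: h [2B, align 2] → 18; +6 tail pad (align 8); size 24, align 8
@0: ammo [2B, align 2] → 2
+6 pad (align 8)
@8: target [24B, align 8] → 32
@32: id [4B, align 4] → 36
+4 pad (align 8)
@40: hp [8B, align 8] → 48
@48: team [28B, align 4] → 76
@76: z [4B, align 4] → 80
@80: vx [4B, align 4] → 84
@84: vy [4B, align 4] → 88
size 88, align 8
— Descriptor2 —
@0: target [24B, align 8] → 24
@24: hp [8B, align 8] → 32
@32: team [28B, align 4] → 60
@60: id [4B, align 4] → 64
@64: z [4B, align 4] → 68
@68: vx [4B, align 4] → 72
@72: vy [4B, align 4] → 76
@76: ammo [2B, align 2] → 78
+2 tail pad (align 8)
size 80, align 8
88 − 80 = 8

8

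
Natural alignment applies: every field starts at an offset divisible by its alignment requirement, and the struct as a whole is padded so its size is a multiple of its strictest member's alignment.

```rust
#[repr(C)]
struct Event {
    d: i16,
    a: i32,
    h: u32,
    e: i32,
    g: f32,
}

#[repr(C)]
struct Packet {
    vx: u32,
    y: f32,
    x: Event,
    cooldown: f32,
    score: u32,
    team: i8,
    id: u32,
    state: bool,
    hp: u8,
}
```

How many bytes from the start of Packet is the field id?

Event: d at 0 (size 2, align 2) → ends 2; pad 2 to align 4 for a; a at 4 (size 4, align 4) → ends 8; h at 8 (size 4, align 4) → ends 12; e at 12 (size 4, align 4) → ends 16; g at 16 (size 4, align 4) → ends 20; total 20 bytes, alignment 4
vx at 0 (size 4, align 4) → ends 4
y at 4 (size 4, align 4) → ends 8
x at 8 (size 20, align 4) → ends 28
cooldown at 28 (size 4, align 4) → ends 32
score at 32 (size 4, align 4) → ends 36
team at 36 (size 1, align 1) → ends 37
pad 3 to align 4 for id
id at 40 (size 4, align 4) → ends 44

40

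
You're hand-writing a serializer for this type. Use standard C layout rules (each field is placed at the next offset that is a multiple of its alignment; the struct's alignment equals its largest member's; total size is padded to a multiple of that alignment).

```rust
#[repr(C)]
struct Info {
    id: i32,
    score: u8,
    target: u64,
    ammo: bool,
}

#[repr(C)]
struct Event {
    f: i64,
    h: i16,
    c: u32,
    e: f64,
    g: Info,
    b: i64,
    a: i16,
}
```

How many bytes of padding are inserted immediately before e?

0

Info: id at 0 (size 4, align 4) → ends 4; score at 4 (size 1, align 1) → ends 5; pad 3 to align 8 for target; target at 8 (size 8, align 8) → ends 16; ammo at 16 (size 1, align 1) → ends 17; tail pad 7 to reach multiple of 8; total 24 bytes, alignment 8
f at 0 (size 8, align 8) → ends 8
h at 8 (size 2, align 2) → ends 10
pad 2 to align 4 for c
c at 12 (size 4, align 4) → ends 16
e at 16 (size 8, align 8) → ends 24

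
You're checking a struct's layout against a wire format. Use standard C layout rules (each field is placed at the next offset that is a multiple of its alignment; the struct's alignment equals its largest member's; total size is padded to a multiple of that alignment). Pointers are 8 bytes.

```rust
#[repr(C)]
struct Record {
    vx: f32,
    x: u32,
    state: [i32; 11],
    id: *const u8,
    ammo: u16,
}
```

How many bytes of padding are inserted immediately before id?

4

@0: vx [4B, align 4] → 4
@4: x [4B, align 4] → 8
@8: state [44B, align 4] → 52
+4 pad (align 8)
@56: id [8B, align 8] → 64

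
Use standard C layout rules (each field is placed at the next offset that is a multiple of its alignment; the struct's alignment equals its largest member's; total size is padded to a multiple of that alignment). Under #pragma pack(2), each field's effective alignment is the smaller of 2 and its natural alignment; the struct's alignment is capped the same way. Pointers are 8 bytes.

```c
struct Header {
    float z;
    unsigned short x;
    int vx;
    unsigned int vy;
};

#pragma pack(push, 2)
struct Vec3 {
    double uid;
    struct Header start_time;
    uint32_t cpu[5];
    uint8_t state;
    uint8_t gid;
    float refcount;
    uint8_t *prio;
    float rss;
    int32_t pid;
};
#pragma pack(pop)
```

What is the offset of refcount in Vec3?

Header: 0..4  z  (4B, 4-aligned); 4..6  x  (2B, 2-aligned); 6..8  -- padding (2B); 8..12  vx  (4B, 4-aligned); 12..16  vy  (4B, 4-aligned); sizeof = 16, alignof = 4
0..8  uid  (8B, 2-aligned)
8..24  start_time  (16B, 2-aligned)
24..44  cpu  (20B, 2-aligned)
44..45  state  (1B, 1-aligned)
45..46  gid  (1B, 1-aligned)
46..50  refcount  (4B, 2-aligned)

46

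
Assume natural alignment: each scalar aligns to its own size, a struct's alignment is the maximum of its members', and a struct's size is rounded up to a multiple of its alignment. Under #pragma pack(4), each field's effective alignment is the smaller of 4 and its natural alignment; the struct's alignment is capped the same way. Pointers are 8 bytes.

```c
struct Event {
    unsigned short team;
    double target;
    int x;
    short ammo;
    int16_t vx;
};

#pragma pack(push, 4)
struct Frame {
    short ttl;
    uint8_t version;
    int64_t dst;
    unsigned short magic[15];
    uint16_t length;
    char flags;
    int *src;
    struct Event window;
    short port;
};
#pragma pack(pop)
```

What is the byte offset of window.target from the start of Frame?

64

Event: @0: team [2B, align 2] → 2; +6 pad (align 8); @8: target [8B, align 8] → 16; @16: x [4B, align 4] → 20; @20: ammo [2B, align 2] → 22; @22: vx [2B, align 2] → 24; size 24, align 8
@0: ttl [2B, align 2] → 2
@2: version [1B, align 1] → 3
+1 pad (align 4)
@4: dst [8B, align 4] → 12
@12: magic [30B, align 2] → 42
@42: length [2B, align 2] → 44
@44: flags [1B, align 1] → 45
+3 pad (align 4)
@48: src [8B, align 4] → 56
@56: window [24B, align 4] → 80
within Event: target at 8
56 + 8 = 64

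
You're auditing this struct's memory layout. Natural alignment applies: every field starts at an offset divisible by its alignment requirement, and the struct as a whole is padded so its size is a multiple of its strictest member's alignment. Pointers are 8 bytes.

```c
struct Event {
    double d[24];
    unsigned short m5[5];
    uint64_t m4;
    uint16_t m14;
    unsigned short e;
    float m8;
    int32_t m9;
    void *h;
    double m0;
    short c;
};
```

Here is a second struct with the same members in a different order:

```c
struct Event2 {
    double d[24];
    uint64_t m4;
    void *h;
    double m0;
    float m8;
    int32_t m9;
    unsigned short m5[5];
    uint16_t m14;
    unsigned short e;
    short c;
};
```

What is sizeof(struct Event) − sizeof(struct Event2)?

16

0..192  d  (192B, 8-aligned)
192..202  m5  (10B, 2-aligned)
202..208  -- padding (6B)
208..216  m4  (8B, 8-aligned)
216..218  m14  (2B, 2-aligned)
218..220  e  (2B, 2-aligned)
220..224  m8  (4B, 4-aligned)
224..228  m9  (4B, 4-aligned)
228..232  -- padding (4B)
232..240  h  (8B, 8-aligned)
240..248  m0  (8B, 8-aligned)
248..250  c  (2B, 2-aligned)
250..256  -- tail padding (6B)
sizeof = 256, alignof = 8
— Event2 —
0..192  d  (192B, 8-aligned)
192..200  m4  (8B, 8-aligned)
200..208  h  (8B, 8-aligned)
208..216  m0  (8B, 8-aligned)
216..220  m8  (4B, 4-aligned)
220..224  m9  (4B, 4-aligned)
224..234  m5  (10B, 2-aligned)
234..236  m14  (2B, 2-aligned)
236..238  e  (2B, 2-aligned)
238..240  c  (2B, 2-aligned)
sizeof = 240, alignof = 8
256 − 240 = 16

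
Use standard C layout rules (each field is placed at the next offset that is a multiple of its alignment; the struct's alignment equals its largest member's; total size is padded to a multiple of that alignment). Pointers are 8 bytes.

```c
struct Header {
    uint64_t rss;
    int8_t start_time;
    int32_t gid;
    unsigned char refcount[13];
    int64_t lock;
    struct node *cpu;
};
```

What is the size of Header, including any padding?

48 bytes

0..8  rss  (8B, 8-aligned)
8..9  start_time  (1B, 1-aligned)
9..12  -- padding (3B)
12..16  gid  (4B, 4-aligned)
16..29  refcount  (13B, 1-aligned)
29..32  -- padding (3B)
32..40  lock  (8B, 8-aligned)
40..48  cpu  (8B, 8-aligned)
sizeof = 48, alignof = 8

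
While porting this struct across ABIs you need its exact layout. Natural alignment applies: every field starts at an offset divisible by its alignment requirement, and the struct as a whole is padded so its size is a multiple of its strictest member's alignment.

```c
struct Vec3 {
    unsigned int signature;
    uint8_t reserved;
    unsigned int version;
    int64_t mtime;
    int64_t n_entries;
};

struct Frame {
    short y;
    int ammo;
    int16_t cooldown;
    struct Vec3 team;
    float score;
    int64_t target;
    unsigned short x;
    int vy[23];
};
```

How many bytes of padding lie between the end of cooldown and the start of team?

6

Vec3: signature at 0 (size 4, align 4) → ends 4; reserved at 4 (size 1, align 1) → ends 5; pad 3 to align 4 for version; version at 8 (size 4, align 4) → ends 12; pad 4 to align 8 for mtime; mtime at 16 (size 8, align 8) → ends 24; n_entries at 24 (size 8, align 8) → ends 32; total 32 bytes, alignment 8
y at 0 (size 2, align 2) → ends 2
pad 2 to align 4 for ammo
ammo at 4 (size 4, align 4) → ends 8
cooldown at 8 (size 2, align 2) → ends 10
pad 6 to align 8 for team
team at 16 (size 32, align 8) → ends 48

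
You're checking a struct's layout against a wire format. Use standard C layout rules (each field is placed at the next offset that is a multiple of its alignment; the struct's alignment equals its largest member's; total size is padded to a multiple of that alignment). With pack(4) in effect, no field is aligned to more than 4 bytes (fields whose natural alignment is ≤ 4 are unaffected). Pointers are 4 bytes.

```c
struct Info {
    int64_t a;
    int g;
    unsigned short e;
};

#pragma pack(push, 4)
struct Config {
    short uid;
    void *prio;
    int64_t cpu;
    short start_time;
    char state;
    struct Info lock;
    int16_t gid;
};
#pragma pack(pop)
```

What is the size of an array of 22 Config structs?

Info: 0..8  a  (8B, 8-aligned); 8..12  g  (4B, 4-aligned); 12..14  e  (2B, 2-aligned); 14..16  -- tail padding (2B); sizeof = 16, alignof = 8
0..2  uid  (2B, 2-aligned)
2..4  -- padding (2B)
4..8  prio  (4B, 4-aligned)
8..16  cpu  (8B, 4-aligned)
16..18  start_time  (2B, 2-aligned)
18..19  state  (1B, 1-aligned)
19..20  -- padding (1B)
20..36  lock  (16B, 4-aligned)
36..38  gid  (2B, 2-aligned)
38..40  -- tail padding (2B)
sizeof = 40, alignof = 4
array of 22: 22 × 40 = 880

880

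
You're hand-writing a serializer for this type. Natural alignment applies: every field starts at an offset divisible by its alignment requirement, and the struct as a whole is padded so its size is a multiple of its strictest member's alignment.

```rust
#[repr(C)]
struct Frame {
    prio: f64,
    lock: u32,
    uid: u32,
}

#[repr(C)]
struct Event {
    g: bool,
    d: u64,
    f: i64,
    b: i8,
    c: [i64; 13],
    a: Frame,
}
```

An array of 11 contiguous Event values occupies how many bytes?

Frame: 0..8  prio  (8B, 8-aligned); 8..12  lock  (4B, 4-aligned); 12..16  uid  (4B, 4-aligned); sizeof = 16, alignof = 8
0..1  g  (1B, 1-aligned)
1..8  -- padding (7B)
8..16  d  (8B, 8-aligned)
16..24  f  (8B, 8-aligned)
24..25  b  (1B, 1-aligned)
25..32  -- padding (7B)
32..136  c  (104B, 8-aligned)
136..152  a  (16B, 8-aligned)
sizeof = 152, alignof = 8
array of 11: 11 × 152 = 1672

1672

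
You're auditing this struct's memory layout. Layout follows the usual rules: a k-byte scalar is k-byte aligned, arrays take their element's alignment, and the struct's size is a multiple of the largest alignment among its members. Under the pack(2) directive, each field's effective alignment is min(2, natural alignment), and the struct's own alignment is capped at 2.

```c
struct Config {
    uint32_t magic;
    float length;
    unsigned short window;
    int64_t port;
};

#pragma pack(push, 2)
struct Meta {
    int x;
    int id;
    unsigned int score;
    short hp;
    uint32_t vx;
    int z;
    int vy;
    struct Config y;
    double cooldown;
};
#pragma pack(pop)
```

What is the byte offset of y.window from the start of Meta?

Config: 0..4  magic  (4B, 4-aligned); 4..8  length  (4B, 4-aligned); 8..10  window  (2B, 2-aligned); 10..16  -- padding (6B); 16..24  port  (8B, 8-aligned); sizeof = 24, alignof = 8
0..4  x  (4B, 2-aligned)
4..8  id  (4B, 2-aligned)
8..12  score  (4B, 2-aligned)
12..14  hp  (2B, 2-aligned)
14..18  vx  (4B, 2-aligned)
18..22  z  (4B, 2-aligned)
22..26  vy  (4B, 2-aligned)
26..50  y  (24B, 2-aligned)
within Config: window at 8
26 + 8 = 34

34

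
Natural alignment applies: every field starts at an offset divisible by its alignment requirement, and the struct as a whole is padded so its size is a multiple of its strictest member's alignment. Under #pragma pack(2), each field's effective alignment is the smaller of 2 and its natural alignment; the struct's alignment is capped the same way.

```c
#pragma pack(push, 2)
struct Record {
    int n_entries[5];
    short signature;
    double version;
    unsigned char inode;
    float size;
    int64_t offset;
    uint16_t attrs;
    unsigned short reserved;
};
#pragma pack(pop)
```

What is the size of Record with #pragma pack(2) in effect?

48

@0: n_entries [20B, align 2] → 20
@20: signature [2B, align 2] → 22
@22: version [8B, align 2] → 30
@30: inode [1B, align 1] → 31
+1 pad (align 2)
@32: size [4B, align 2] → 36
@36: offset [8B, align 2] → 44
@44: attrs [2B, align 2] → 46
@46: reserved [2B, align 2] → 48
size 48, align 2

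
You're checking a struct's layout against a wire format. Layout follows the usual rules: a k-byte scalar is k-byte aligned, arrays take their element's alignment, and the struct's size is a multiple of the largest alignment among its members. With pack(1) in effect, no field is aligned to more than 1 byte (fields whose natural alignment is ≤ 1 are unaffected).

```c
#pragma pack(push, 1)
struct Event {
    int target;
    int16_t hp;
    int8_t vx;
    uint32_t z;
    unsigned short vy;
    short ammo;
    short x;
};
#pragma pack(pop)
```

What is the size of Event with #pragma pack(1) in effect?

17

@0: target [4B, align 1] → 4
@4: hp [2B, align 1] → 6
@6: vx [1B, align 1] → 7
@7: z [4B, align 1] → 11
@11: vy [2B, align 1] → 13
@13: ammo [2B, align 1] → 15
@15: x [2B, align 1] → 17
size 17, align 1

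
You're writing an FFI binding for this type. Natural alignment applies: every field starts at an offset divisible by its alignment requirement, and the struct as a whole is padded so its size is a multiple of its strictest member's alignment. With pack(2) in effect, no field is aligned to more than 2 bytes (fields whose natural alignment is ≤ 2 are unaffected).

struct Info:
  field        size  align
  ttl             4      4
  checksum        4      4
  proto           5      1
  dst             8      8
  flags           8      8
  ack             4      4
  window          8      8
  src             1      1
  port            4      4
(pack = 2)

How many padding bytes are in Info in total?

2

@0: ttl [4B, align 2] → 4
@4: checksum [4B, align 2] → 8
@8: proto [5B, align 1] → 13
+1 pad (align 2)
@14: dst [8B, align 2] → 22
@22: flags [8B, align 2] → 30
@30: ack [4B, align 2] → 34
@34: window [8B, align 2] → 42
@42: src [1B, align 1] → 43
+1 pad (align 2)
@44: port [4B, align 2] → 48
size 48, align 2
data bytes 46, size 48 → padding 2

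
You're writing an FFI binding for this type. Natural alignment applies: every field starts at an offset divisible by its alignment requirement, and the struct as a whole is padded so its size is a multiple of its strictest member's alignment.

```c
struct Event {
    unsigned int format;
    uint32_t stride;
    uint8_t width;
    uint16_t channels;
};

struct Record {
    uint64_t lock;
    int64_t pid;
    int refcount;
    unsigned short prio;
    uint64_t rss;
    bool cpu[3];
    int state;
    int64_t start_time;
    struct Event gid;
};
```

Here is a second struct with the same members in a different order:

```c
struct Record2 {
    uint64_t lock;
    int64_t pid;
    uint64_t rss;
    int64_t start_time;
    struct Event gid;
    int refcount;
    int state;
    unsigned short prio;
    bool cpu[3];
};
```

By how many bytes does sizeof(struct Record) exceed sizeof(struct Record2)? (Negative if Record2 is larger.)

Event: @0: format [4B, align 4] → 4; @4: stride [4B, align 4] → 8; @8: width [1B, align 1] → 9; +1 pad (align 2); @10: channels [2B, align 2] → 12; size 12, align 4
@0: lock [8B, align 8] → 8
@8: pid [8B, align 8] → 16
@16: refcount [4B, align 4] → 20
@20: prio [2B, align 2] → 22
+2 pad (align 8)
@24: rss [8B, align 8] → 32
@32: cpu [3B, align 1] → 35
+1 pad (align 4)
@36: state [4B, align 4] → 40
@40: start_time [8B, align 8] → 48
@48: gid [12B, align 4] → 60
+4 tail pad (align 8)
size 64, align 8
— Record2 —
@0: lock [8B, align 8] → 8
@8: pid [8B, align 8] → 16
@16: rss [8B, align 8] → 24
@24: start_time [8B, align 8] → 32
@32: gid [12B, align 4] → 44
@44: refcount [4B, align 4] → 48
@48: state [4B, align 4] → 52
@52: prio [2B, align 2] → 54
@54: cpu [3B, align 1] → 57
+7 tail pad (align 8)
size 64, align 8
64 − 64 = 0

0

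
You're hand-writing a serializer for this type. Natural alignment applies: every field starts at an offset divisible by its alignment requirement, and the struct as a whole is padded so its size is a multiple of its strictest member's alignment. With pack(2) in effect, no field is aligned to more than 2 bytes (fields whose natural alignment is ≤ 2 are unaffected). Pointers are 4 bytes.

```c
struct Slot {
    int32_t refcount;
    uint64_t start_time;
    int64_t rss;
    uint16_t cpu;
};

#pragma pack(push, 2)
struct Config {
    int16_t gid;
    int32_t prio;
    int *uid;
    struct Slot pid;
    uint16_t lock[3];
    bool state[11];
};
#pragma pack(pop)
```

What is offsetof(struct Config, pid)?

Slot: refcount at 0 (size 4, align 4) → ends 4; pad 4 to align 8 for start_time; start_time at 8 (size 8, align 8) → ends 16; rss at 16 (size 8, align 8) → ends 24; cpu at 24 (size 2, align 2) → ends 26; tail pad 6 to reach multiple of 8; total 32 bytes, alignment 8
gid at 0 (size 2, align 2) → ends 2
prio at 2 (size 4, align 2) → ends 6
uid at 6 (size 4, align 2) → ends 10
pid at 10 (size 32, align 2) → ends 42

10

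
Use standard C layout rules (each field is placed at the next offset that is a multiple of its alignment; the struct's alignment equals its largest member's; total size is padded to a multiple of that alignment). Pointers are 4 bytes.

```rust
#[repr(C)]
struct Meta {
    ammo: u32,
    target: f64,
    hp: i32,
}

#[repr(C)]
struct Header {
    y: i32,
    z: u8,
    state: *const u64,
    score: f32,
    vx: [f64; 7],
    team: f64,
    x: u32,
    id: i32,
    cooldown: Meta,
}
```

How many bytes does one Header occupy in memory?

Meta: ammo at 0 (size 4, align 4) → ends 4; pad 4 to align 8 for target; target at 8 (size 8, align 8) → ends 16; hp at 16 (size 4, align 4) → ends 20; tail pad 4 to reach multiple of 8; total 24 bytes, alignment 8
y at 0 (size 4, align 4) → ends 4
z at 4 (size 1, align 1) → ends 5
pad 3 to align 4 for state
state at 8 (size 4, align 4) → ends 12
score at 12 (size 4, align 4) → ends 16
vx at 16 (size 56, align 8) → ends 72
team at 72 (size 8, align 8) → ends 80
x at 80 (size 4, align 4) → ends 84
id at 84 (size 4, align 4) → ends 88
cooldown at 88 (size 24, align 8) → ends 112
total 112 bytes, alignment 8

112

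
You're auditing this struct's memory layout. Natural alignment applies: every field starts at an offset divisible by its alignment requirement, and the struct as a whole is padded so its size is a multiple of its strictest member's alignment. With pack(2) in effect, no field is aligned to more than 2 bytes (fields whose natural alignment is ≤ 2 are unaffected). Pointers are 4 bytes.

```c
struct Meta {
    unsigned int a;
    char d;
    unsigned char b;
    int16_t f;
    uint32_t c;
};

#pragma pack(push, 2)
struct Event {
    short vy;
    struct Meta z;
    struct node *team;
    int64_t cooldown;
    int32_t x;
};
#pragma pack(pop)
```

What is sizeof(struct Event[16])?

Meta: 0..4  a  (4B, 4-aligned); 4..5  d  (1B, 1-aligned); 5..6  b  (1B, 1-aligned); 6..8  f  (2B, 2-aligned); 8..12  c  (4B, 4-aligned); sizeof = 12, alignof = 4
0..2  vy  (2B, 2-aligned)
2..14  z  (12B, 2-aligned)
14..18  team  (4B, 2-aligned)
18..26  cooldown  (8B, 2-aligned)
26..30  x  (4B, 2-aligned)
sizeof = 30, alignof = 2
array of 16: 16 × 30 = 480

480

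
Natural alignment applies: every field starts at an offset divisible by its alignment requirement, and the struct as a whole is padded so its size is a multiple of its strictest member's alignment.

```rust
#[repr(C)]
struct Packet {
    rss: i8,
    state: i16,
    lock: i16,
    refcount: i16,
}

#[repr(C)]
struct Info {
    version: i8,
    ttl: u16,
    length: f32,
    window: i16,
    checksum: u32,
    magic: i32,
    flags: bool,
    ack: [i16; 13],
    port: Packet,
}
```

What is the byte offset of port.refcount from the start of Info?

Packet: rss at 0 (size 1, align 1) → ends 1; pad 1 to align 2 for state; state at 2 (size 2, align 2) → ends 4; lock at 4 (size 2, align 2) → ends 6; refcount at 6 (size 2, align 2) → ends 8; total 8 bytes, alignment 2
version at 0 (size 1, align 1) → ends 1
pad 1 to align 2 for ttl
ttl at 2 (size 2, align 2) → ends 4
length at 4 (size 4, align 4) → ends 8
window at 8 (size 2, align 2) → ends 10
pad 2 to align 4 for checksum
checksum at 12 (size 4, align 4) → ends 16
magic at 16 (size 4, align 4) → ends 20
flags at 20 (size 1, align 1) → ends 21
pad 1 to align 2 for ack
ack at 22 (size 26, align 2) → ends 48
port at 48 (size 8, align 2) → ends 56
within Packet: refcount at 6
48 + 6 = 54

54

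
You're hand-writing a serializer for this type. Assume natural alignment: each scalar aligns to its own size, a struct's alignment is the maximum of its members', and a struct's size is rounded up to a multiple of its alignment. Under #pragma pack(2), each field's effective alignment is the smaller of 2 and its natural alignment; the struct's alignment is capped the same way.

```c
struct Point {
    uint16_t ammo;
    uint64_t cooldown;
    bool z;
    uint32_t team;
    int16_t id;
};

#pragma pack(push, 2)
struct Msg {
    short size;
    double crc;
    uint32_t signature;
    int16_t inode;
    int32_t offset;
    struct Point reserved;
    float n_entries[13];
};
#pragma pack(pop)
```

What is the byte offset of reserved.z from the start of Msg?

Point: ammo at 0 (size 2, align 2) → ends 2; pad 6 to align 8 for cooldown; cooldown at 8 (size 8, align 8) → ends 16; z at 16 (size 1, align 1) → ends 17; pad 3 to align 4 for team; team at 20 (size 4, align 4) → ends 24; id at 24 (size 2, align 2) → ends 26; tail pad 6 to reach multiple of 8; total 32 bytes, alignment 8
size at 0 (size 2, align 2) → ends 2
crc at 2 (size 8, align 2) → ends 10
signature at 10 (size 4, align 2) → ends 14
inode at 14 (size 2, align 2) → ends 16
offset at 16 (size 4, align 2) → ends 20
reserved at 20 (size 32, align 2) → ends 52
within Point: z at 16
20 + 16 = 36

36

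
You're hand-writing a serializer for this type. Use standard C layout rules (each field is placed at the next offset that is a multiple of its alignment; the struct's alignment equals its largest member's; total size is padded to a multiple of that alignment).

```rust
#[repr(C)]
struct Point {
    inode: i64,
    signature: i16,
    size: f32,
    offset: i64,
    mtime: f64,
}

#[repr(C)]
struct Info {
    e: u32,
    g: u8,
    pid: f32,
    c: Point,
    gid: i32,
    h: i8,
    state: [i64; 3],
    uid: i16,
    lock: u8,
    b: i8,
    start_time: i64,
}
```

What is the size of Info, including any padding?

96

Point: 0..8  inode  (8B, 8-aligned); 8..10  signature  (2B, 2-aligned); 10..12  -- padding (2B); 12..16  size  (4B, 4-aligned); 16..24  offset  (8B, 8-aligned); 24..32  mtime  (8B, 8-aligned); sizeof = 32, alignof = 8
0..4  e  (4B, 4-aligned)
4..5  g  (1B, 1-aligned)
5..8  -- padding (3B)
8..12  pid  (4B, 4-aligned)
12..16  -- padding (4B)
16..48  c  (32B, 8-aligned)
48..52  gid  (4B, 4-aligned)
52..53  h  (1B, 1-aligned)
53..56  -- padding (3B)
56..80  state  (24B, 8-aligned)
80..82  uid  (2B, 2-aligned)
82..83  lock  (1B, 1-aligned)
83..84  b  (1B, 1-aligned)
84..88  -- padding (4B)
88..96  start_time  (8B, 8-aligned)
sizeof = 96, alignof = 8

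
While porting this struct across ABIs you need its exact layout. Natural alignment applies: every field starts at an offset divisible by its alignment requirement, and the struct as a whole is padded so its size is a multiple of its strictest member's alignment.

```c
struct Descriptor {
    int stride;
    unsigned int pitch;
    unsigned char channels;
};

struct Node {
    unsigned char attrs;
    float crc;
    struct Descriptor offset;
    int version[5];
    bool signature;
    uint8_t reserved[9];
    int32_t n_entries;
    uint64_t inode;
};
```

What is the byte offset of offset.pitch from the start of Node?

Descriptor: @0: stride [4B, align 4] → 4; @4: pitch [4B, align 4] → 8; @8: channels [1B, align 1] → 9; +3 tail pad (align 4); size 12, align 4
@0: attrs [1B, align 1] → 1
+3 pad (align 4)
@4: crc [4B, align 4] → 8
@8: offset [12B, align 4] → 20
within Descriptor: pitch at 4
8 + 4 = 12

12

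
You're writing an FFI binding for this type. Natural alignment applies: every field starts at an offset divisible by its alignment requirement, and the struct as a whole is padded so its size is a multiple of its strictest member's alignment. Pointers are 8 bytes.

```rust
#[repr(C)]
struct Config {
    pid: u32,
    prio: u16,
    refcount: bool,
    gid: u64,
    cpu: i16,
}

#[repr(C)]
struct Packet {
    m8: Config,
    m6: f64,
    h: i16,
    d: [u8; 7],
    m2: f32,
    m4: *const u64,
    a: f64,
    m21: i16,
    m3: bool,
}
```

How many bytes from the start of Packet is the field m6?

24

Config: pid at 0 (size 4, align 4) → ends 4; prio at 4 (size 2, align 2) → ends 6; refcount at 6 (size 1, align 1) → ends 7; pad 1 to align 8 for gid; gid at 8 (size 8, align 8) → ends 16; cpu at 16 (size 2, align 2) → ends 18; tail pad 6 to reach multiple of 8; total 24 bytes, alignment 8
m8 at 0 (size 24, align 8) → ends 24
m6 at 24 (size 8, align 8) → ends 32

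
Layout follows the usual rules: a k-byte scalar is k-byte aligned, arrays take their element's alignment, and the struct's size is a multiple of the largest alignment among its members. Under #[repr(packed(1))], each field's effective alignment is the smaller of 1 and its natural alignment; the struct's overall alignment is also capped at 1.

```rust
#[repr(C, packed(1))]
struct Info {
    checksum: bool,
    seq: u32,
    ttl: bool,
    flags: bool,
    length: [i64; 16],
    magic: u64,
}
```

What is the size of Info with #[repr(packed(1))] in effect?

143

0..1  checksum  (1B, 1-aligned)
1..5  seq  (4B, 1-aligned)
5..6  ttl  (1B, 1-aligned)
6..7  flags  (1B, 1-aligned)
7..135  length  (128B, 1-aligned)
135..143  magic  (8B, 1-aligned)
sizeof = 143, alignof = 1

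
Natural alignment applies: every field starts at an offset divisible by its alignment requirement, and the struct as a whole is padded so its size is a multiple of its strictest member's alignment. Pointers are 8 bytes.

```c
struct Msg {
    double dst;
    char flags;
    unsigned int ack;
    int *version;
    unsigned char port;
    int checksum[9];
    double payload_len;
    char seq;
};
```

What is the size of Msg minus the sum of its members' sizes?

dst at 0 (size 8, align 8) → ends 8
flags at 8 (size 1, align 1) → ends 9
pad 3 to align 4 for ack
ack at 12 (size 4, align 4) → ends 16
version at 16 (size 8, align 8) → ends 24
port at 24 (size 1, align 1) → ends 25
pad 3 to align 4 for checksum
checksum at 28 (size 36, align 4) → ends 64
payload_len at 64 (size 8, align 8) → ends 72
seq at 72 (size 1, align 1) → ends 73
tail pad 7 to reach multiple of 8
total 80 bytes, alignment 8
data bytes 67, size 80 → padding 13

13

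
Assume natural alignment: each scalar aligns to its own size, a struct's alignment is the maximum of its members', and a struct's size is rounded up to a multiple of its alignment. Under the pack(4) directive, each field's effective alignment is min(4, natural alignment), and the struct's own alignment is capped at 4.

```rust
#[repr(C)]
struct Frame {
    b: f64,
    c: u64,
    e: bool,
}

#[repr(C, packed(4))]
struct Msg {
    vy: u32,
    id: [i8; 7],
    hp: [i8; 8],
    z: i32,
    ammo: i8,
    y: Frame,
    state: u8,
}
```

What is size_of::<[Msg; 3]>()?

Frame: @0: b [8B, align 8] → 8; @8: c [8B, align 8] → 16; @16: e [1B, align 1] → 17; +7 tail pad (align 8); size 24, align 8
@0: vy [4B, align 4] → 4
@4: id [7B, align 1] → 11
@11: hp [8B, align 1] → 19
+1 pad (align 4)
@20: z [4B, align 4] → 24
@24: ammo [1B, align 1] → 25
+3 pad (align 4)
@28: y [24B, align 4] → 52
@52: state [1B, align 1] → 53
+3 tail pad (align 4)
size 56, align 4
array of 3: 3 × 56 = 168

168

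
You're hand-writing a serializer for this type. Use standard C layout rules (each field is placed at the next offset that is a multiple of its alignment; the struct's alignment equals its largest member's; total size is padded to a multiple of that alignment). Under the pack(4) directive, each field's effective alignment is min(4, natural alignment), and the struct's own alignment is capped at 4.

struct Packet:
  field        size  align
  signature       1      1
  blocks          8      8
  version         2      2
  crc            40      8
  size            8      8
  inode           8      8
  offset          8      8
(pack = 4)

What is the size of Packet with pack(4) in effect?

80

@0: signature [1B, align 1] → 1
+3 pad (align 4)
@4: blocks [8B, align 4] → 12
@12: version [2B, align 2] → 14
+2 pad (align 4)
@16: crc [40B, align 4] → 56
@56: size [8B, align 4] → 64
@64: inode [8B, align 4] → 72
@72: offset [8B, align 4] → 80
size 80, align 4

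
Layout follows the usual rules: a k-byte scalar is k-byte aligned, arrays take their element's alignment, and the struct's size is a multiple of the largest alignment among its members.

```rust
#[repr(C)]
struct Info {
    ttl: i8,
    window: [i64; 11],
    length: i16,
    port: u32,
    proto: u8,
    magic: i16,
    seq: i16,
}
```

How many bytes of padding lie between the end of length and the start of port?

@0: ttl [1B, align 1] → 1
+7 pad (align 8)
@8: window [88B, align 8] → 96
@96: length [2B, align 2] → 98
+2 pad (align 4)
@100: port [4B, align 4] → 104

2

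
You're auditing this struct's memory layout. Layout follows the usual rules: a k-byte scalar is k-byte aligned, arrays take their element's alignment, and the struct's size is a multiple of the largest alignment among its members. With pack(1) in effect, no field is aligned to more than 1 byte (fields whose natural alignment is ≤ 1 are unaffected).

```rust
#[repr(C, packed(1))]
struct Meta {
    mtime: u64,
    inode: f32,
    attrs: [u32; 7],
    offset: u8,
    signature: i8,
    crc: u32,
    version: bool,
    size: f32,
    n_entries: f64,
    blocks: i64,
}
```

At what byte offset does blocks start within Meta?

@0: mtime [8B, align 1] → 8
@8: inode [4B, align 1] → 12
@12: attrs [28B, align 1] → 40
@40: offset [1B, align 1] → 41
@41: signature [1B, align 1] → 42
@42: crc [4B, align 1] → 46
@46: version [1B, align 1] → 47
@47: size [4B, align 1] → 51
@51: n_entries [8B, align 1] → 59
@59: blocks [8B, align 1] → 67

59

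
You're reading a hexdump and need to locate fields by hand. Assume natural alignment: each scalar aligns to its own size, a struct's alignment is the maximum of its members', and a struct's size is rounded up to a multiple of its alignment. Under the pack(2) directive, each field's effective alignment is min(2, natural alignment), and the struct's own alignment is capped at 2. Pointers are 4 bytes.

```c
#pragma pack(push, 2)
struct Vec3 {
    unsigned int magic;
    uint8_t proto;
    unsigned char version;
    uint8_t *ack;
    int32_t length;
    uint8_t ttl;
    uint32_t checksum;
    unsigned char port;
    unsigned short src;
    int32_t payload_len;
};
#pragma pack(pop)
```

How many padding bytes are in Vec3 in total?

2

magic at 0 (size 4, align 2) → ends 4
proto at 4 (size 1, align 1) → ends 5
version at 5 (size 1, align 1) → ends 6
ack at 6 (size 4, align 2) → ends 10
length at 10 (size 4, align 2) → ends 14
ttl at 14 (size 1, align 1) → ends 15
pad 1 to align 2 for checksum
checksum at 16 (size 4, align 2) → ends 20
port at 20 (size 1, align 1) → ends 21
pad 1 to align 2 for src
src at 22 (size 2, align 2) → ends 24
payload_len at 24 (size 4, align 2) → ends 28
total 28 bytes, alignment 2
data bytes 26, size 28 → padding 2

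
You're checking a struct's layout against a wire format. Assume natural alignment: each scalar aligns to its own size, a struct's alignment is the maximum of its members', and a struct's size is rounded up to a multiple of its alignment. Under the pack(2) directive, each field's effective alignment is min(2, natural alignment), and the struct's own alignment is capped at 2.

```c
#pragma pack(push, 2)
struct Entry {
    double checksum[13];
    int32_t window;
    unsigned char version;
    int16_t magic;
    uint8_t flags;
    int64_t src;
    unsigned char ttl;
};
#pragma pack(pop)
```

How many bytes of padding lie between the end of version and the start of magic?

checksum at 0 (size 104, align 2) → ends 104
window at 104 (size 4, align 2) → ends 108
version at 108 (size 1, align 1) → ends 109
pad 1 to align 2 for magic
magic at 110 (size 2, align 2) → ends 112

1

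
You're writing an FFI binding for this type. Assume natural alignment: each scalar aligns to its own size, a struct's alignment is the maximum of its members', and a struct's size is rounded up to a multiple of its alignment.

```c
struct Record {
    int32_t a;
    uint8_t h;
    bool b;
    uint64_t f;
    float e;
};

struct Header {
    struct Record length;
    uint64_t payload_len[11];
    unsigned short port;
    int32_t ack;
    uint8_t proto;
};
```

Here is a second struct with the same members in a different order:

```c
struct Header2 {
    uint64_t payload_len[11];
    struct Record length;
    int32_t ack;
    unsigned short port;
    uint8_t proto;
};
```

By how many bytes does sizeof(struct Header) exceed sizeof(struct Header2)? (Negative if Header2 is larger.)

Record: a at 0 (size 4, align 4) → ends 4; h at 4 (size 1, align 1) → ends 5; b at 5 (size 1, align 1) → ends 6; pad 2 to align 8 for f; f at 8 (size 8, align 8) → ends 16; e at 16 (size 4, align 4) → ends 20; tail pad 4 to reach multiple of 8; total 24 bytes, alignment 8
length at 0 (size 24, align 8) → ends 24
payload_len at 24 (size 88, align 8) → ends 112
port at 112 (size 2, align 2) → ends 114
pad 2 to align 4 for ack
ack at 116 (size 4, align 4) → ends 120
proto at 120 (size 1, align 1) → ends 121
tail pad 7 to reach multiple of 8
total 128 bytes, alignment 8
— Header2 —
payload_len at 0 (size 88, align 8) → ends 88
length at 88 (size 24, align 8) → ends 112
ack at 112 (size 4, align 4) → ends 116
port at 116 (size 2, align 2) → ends 118
proto at 118 (size 1, align 1) → ends 119
tail pad 1 to reach multiple of 8
total 120 bytes, alignment 8
128 − 120 = 8

8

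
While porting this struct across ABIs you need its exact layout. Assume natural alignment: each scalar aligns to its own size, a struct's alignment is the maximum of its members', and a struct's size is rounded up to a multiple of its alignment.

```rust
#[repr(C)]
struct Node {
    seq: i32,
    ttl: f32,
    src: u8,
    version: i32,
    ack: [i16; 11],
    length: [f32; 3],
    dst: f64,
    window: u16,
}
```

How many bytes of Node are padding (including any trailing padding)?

15

@0: seq [4B, align 4] → 4
@4: ttl [4B, align 4] → 8
@8: src [1B, align 1] → 9
+3 pad (align 4)
@12: version [4B, align 4] → 16
@16: ack [22B, align 2] → 38
+2 pad (align 4)
@40: length [12B, align 4] → 52
+4 pad (align 8)
@56: dst [8B, align 8] → 64
@64: window [2B, align 2] → 66
+6 tail pad (align 8)
size 72, align 8
data bytes 57, size 72 → padding 15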